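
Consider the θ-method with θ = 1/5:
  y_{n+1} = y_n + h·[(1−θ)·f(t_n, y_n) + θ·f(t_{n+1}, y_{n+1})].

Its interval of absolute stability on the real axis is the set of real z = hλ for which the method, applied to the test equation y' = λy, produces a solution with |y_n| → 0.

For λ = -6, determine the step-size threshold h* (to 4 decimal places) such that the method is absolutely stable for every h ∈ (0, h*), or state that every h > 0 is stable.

With y'=λy (z=hλ):
  y_{n+1} = y_n + z·[4/5·y_n + 1/5·y_{n+1}] ⇒ (1 − 1/5z)y_{n+1} = (1 + 4/5z)y_n
  Hence R(z) = (1 + 4/5z)/(1 − 1/5z).

Solve |R(x)|<1 on ℝ⁻.
x=-0.81: |R|=0.3029
R=−1: 1+4/5x = −1+1/5x ⇒ -3/5x=2 ⇒ x=2/(-3/5)=-3.3333
Confirm numerically:
  x=-2.404: |R|=0.62345 <1
  x=-2.281: |R|=0.56641 <1
  x=-1.683: |R|=0.25917 <1
  x=-3.692: |R|=1.12379 >1
  x=-3.587: |R|=1.08862 >1
Interval (-3.3333, 0).

(-3.3333,0); λ=-6 ⇒ h* = (10/3)/6 = 0.5556.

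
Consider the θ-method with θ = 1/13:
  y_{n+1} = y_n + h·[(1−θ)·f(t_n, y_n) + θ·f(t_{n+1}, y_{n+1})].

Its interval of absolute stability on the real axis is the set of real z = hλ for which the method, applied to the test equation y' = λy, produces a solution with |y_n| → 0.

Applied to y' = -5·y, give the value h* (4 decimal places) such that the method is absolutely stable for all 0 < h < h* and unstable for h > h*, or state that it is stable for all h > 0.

(-2.3636,0); λ=-5 ⇒ h* = (26/11)/5 = 0.4727.

On y'=λy, z=hλ:
  y_{n+1} = y_n + z·[12/13·y_n + 1/13·y_{n+1}] ⇒ (1 − 1/13z)y_{n+1} = (1 + 12/13z)y_n
  ⇒ R(z) = (1 + 12/13z)/(1 − 1/13z).

Boundary: |R(x)|=1, x<0.
x=-1.08: |R|=0.0028
R=−1: 1+12/13x = −1+1/13x ⇒ -11/13x=2 ⇒ x=2/(-11/13)=-2.3636
Confirm numerically:
  x=-2.171: |R|=0.86033 <1
  x=-1.888: |R|=0.64858 <1
  x=-1.069: |R|=0.01223 <1
  x=-0.949: |R|=0.11556 <1
  x=-2.598: |R|=1.16528 >1
  x=-2.524: |R|=1.11363 >1
  x=-2.493: |R|=1.09185 >1
Stable set (-2.3636, 0).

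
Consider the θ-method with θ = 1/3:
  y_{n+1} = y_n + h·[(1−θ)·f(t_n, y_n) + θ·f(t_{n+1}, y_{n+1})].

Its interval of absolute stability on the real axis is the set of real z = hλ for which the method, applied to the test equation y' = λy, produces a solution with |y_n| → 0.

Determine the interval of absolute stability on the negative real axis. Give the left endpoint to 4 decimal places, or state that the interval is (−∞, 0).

On y'=λy, z=hλ:
  y_{n+1} = y_n + z·[2/3·y_n + 1/3·y_{n+1}] ⇒ (1 − 1/3z)y_{n+1} = (1 + 2/3z)y_n
  so R(z) = (1 + 2/3z)/(1 − 1/3z).

Solve |R(x)|<1 on ℝ⁻.
x=-1.71: |R|=0.0892
R=−1: 1+2/3x = −1+1/3x ⇒ -1/3x=2 ⇒ x=2/(-1/3)=-6.0000
Confirm numerically:
  x=-4.782: |R|=0.84348 <1
  x=-2.957: |R|=0.48917 <1
  x=-2.734: |R|=0.43042 <1
  x=-6.520: |R|=1.05462 >1
  x=-6.490: |R|=1.05163 >1
  x=-6.123: |R|=1.01348 >1
Stable set (-6.0000, 0).

z∈(-6.0000,0).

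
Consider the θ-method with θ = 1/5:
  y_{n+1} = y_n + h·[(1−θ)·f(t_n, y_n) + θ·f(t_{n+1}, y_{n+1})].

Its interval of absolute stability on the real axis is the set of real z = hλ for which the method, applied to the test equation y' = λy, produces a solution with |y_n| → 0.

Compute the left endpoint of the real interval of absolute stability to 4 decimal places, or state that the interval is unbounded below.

z* = -3.3333.

With y'=λy (z=hλ):
  y_{n+1} = y_n + z·[4/5·y_n + 1/5·y_{n+1}] ⇒ (1 − 1/5z)y_{n+1} = (1 + 4/5z)y_n
  R(z) = (1 + 4/5z)/(1 − 1/5z).

Find x<0 with |R(x)|<1.
x=-1.28: |R|=0.0191
R=−1: 1+4/5x = −1+1/5x ⇒ -3/5x=2 ⇒ x=2/(-3/5)=-3.3333
Confirm numerically:
  x=-3.110: |R|=0.91739 <1
  x=-2.633: |R|=0.72475 <1
  x=-2.631: |R|=0.72389 <1
  x=-2.268: |R|=0.56026 <1
  x=-3.566: |R|=1.08148 >1
  x=-3.495: |R|=1.05709 >1
Interval (-3.3333, 0).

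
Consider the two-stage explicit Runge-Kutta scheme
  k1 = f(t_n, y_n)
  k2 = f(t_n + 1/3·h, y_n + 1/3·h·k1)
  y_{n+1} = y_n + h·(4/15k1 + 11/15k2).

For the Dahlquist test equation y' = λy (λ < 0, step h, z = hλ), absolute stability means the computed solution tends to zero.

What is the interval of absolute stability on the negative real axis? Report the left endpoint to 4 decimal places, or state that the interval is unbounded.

Set f=λy, z=hλ:
  k1=λy_n ⇒ h·k1=z·y_n;  k2=λ(1+1/3z)y_n ⇒ h·k2=z(1+1/3z)y_n
  y_{n+1}/y_n = 1 + 4/15z + 11/15z(1+1/3z) = 1 + z + 11/45z²
  Hence R(z) = 1 + z + 11/45z².

Find x<0 with |R(x)|<1.
x=-0.59: |R|=0.4951
R=1: x+11/45x²=0 ⇒ x=−45/11=-4.0909; min R=1−1/(4·11/45)=-0.0227>−1
Confirm numerically:
  x=-3.588: |R|=0.55892 <1
  x=-2.402: |R|=0.00835 <1
  x=-2.176: |R|=0.01856 <1
  x=-1.774: |R|=0.00471 <1
  x=-4.652: |R|=1.63805 >1
  x=-4.221: |R|=1.13423 >1
So |R|<1 on (-4.0909, 0).

(-4.0909, 0).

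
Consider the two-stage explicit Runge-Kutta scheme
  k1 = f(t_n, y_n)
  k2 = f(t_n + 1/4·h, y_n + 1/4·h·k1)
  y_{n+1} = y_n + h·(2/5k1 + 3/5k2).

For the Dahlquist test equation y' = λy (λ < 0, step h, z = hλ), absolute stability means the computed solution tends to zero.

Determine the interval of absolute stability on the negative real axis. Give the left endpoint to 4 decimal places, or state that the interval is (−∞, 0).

On y'=λy, z=hλ:
  k1=λy_n ⇒ h·k1=z·y_n;  k2=λ(1+1/4z)y_n ⇒ h·k2=z(1+1/4z)y_n
  y_{n+1}/y_n = 1 + 2/5z + 3/5z(1+1/4z) = 1 + z + 3/20z²
  ⇒ R(z) = 1 + z + 3/20z².

Find x<0 with |R(x)|<1.
x=-0.75: |R|=0.3344
R=1: x+3/20x²=0 ⇒ x=−20/3=-6.6667; min R=1−1/(4·3/20)=-0.6667>−1
Confirm numerically:
  x=-4.482: |R|=0.46875 <1
  x=-3.298: |R|=0.66648 <1
  x=-3.170: |R|=0.66266 <1
  x=-7.157: |R|=1.52640 >1
  x=-6.998: |R|=1.34780 >1
  x=-6.836: |R|=1.17363 >1
So |R|<1 on (-6.6667, 0).

z∈(-6.6667,0).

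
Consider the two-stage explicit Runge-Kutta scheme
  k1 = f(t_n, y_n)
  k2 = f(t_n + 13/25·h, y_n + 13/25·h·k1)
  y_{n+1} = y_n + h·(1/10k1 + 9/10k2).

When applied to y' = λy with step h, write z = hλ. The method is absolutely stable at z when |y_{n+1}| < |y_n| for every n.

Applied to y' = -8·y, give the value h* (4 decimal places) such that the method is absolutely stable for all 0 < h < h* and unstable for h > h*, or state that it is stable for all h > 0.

(-2.1368,0); λ=-8 ⇒ h* = (250/117)/8 = 0.2671.

With y'=λy (z=hλ):
  k1=λy_n ⇒ h·k1=z·y_n;  k2=λ(1+13/25z)y_n ⇒ h·k2=z(1+13/25z)y_n
  y_{n+1}/y_n = 1 + 1/10z + 9/10z(1+13/25z) = 1 + z + 117/250z²
  R(z) = 1 + z + 117/250z².

Find x<0 with |R(x)|<1.
x=-1.28: |R|=0.4868
R=1: x+117/250x²=0 ⇒ x=−250/117=-2.1368; min R=1−1/(4·117/250)=0.4658>−1
Confirm numerically:
  x=-1.597: |R|=0.59659 <1
  x=-1.005: |R|=0.46769 <1
  x=-0.885: |R|=0.48155 <1
  x=-2.718: |R|=1.73936 >1
  x=-2.245: |R|=1.11373 >1
Stable set (-2.1368, 0).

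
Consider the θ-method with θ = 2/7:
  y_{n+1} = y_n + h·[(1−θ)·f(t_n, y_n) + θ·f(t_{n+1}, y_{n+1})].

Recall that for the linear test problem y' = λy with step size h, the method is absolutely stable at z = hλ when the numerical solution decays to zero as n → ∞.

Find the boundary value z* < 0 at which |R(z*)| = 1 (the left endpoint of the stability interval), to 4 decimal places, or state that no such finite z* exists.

With y'=λy (z=hλ):
  y_{n+1} = y_n + z·[5/7·y_n + 2/7·y_{n+1}] ⇒ (1 − 2/7z)y_{n+1} = (1 + 5/7z)y_n
  so R(z) = (1 + 5/7z)/(1 − 2/7z).

Need |R(x)|<1, x<0.
x=-0.51: |R|=0.5549
R=−1: 1+5/7x = −1+2/7x ⇒ -3/7x=2 ⇒ x=2/(-3/7)=-4.6667
Confirm numerically:
  x=-4.461: |R|=0.96125 <1
  x=-2.739: |R|=0.53654 <1
  x=-1.999: |R|=0.27232 <1
  x=-5.242: |R|=1.09872 >1
  x=-5.180: |R|=1.08871 >1
  x=-5.070: |R|=1.07060 >1
Interval (-4.6667, 0).

z* = -4.6667.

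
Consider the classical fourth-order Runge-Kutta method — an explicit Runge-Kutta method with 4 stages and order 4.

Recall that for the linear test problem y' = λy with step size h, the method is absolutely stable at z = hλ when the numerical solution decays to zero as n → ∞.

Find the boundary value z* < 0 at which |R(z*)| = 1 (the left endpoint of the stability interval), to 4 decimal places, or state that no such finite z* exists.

Set f=λy, z=hλ:
  order 4, 4-stage ⇒ R(z)=1+z+z^2/2+z^3/6+z^4/24
  (e.g. R(-1.02)=0.36843, |R|=0.36843)

Solve |R(x)|<1 on ℝ⁻.
x=-1.02: |R|=0.3684
|R(-2.35)|=0.5190 |R(-2.06)|=0.3552 |R(-0.92)|=0.4033
Bisect:
  x_lo=-3.1359 |R|=1.6708  x_hi=-0.3313 |R|=0.7180
  mid=-1.73363 |R|=0.27708 →hi
  mid=-2.43478 |R|=0.58796 →hi
  mid=-2.78535 |R|=1.00008 →lo
  mid=-2.61006 |R|=0.76639 →hi
  mid=-2.69771 |R|=0.87578 →hi
  mid=-2.74153 |R|=0.93600 →hi
  mid=-2.76344 |R|=0.96755 →hi
  mid=-2.77439 |R|=0.98369 →hi
  ...
  [-2.78535,-2.78518] ⇒ x*=-2.7853
Interval (-2.7853, 0).

left endpoint -2.7853.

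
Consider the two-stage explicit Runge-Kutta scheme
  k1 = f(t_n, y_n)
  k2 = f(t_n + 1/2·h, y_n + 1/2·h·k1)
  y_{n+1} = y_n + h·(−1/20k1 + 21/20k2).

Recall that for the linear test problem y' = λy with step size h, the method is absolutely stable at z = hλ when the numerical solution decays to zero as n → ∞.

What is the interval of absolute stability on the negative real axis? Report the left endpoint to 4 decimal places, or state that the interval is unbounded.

Test eqn y'=λy, z=hλ:
  k1=λy_n ⇒ h·k1=z·y_n;  k2=λ(1+1/2z)y_n ⇒ h·k2=z(1+1/2z)y_n
  y_{n+1}/y_n = 1 − 1/20z + 21/20z(1+1/2z) = 1 + z + 21/40z²
  Hence R(z) = 1 + z + 21/40z².

Boundary: |R(x)|=1, x<0.
x=-1.76: |R|=0.8662
R=1: x+21/40x²=0 ⇒ x=−40/21=-1.9048; min R=1−1/(4·21/40)=0.5238>−1
Confirm numerically:
  x=-1.461: |R|=0.65962 <1
  x=-1.450: |R|=0.65381 <1
  x=-1.094: |R|=0.53434 <1
  x=-0.891: |R|=0.52579 <1
  x=-2.159: |R|=1.28817 >1
  x=-2.127: |R|=1.24817 >1
  x=-2.092: |R|=1.20564 >1
Interval (-1.9048, 0).

(-1.9048, 0).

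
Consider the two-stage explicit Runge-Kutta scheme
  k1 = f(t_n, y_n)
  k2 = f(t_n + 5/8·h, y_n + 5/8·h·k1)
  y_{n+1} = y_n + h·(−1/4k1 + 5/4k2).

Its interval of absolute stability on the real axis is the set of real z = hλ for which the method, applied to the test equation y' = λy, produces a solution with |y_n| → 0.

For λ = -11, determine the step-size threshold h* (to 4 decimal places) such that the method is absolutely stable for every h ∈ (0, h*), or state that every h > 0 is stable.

(-1.2800,0); λ=-11 ⇒ h* = (32/25)/11 = 0.1164.

Test eqn y'=λy, z=hλ:
  k1=λy_n ⇒ h·k1=z·y_n;  k2=λ(1+5/8z)y_n ⇒ h·k2=z(1+5/8z)y_n
  y_{n+1}/y_n = 1 − 1/4z + 5/4z(1+5/8z) = 1 + z + 25/32z²
  R(z) = 1 + z + 25/32z².

Solve |R(x)|<1 on ℝ⁻.
x=-0.76: |R|=0.6912
R=1: x+25/32x²=0 ⇒ x=−32/25=-1.2800; min R=1−1/(4·25/32)=0.6800>−1
Confirm numerically:
  x=-1.208: |R|=0.93205 <1
  x=-0.882: |R|=0.72575 <1
  x=-0.700: |R|=0.68281 <1
  x=-0.614: |R|=0.68053 <1
  x=-1.707: |R|=1.56944 >1
  x=-1.582: |R|=1.37325 >1
  x=-1.529: |R|=1.29744 >1
Interval (-1.2800, 0).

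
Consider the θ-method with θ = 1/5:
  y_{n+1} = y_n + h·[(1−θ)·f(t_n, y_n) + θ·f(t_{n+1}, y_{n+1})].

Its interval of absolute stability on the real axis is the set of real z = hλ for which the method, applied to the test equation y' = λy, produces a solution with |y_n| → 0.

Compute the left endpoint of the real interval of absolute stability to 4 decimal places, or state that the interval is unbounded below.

On y'=λy, z=hλ:
  y_{n+1} = y_n + z·[4/5·y_n + 1/5·y_{n+1}] ⇒ (1 − 1/5z)y_{n+1} = (1 + 4/5z)y_n
  ⇒ R(z) = (1 + 4/5z)/(1 − 1/5z).

Find x<0 with |R(x)|<1.
x=-1.53: |R|=0.1715
R=−1: 1+4/5x = −1+1/5x ⇒ -3/5x=2 ⇒ x=2/(-3/5)=-3.3333
Confirm numerically:
  x=-3.070: |R|=0.90211 <1
  x=-2.402: |R|=0.62253 <1
  x=-1.731: |R|=0.28584 <1
  x=-1.560: |R|=0.18902 <1
  x=-3.536: |R|=1.07123 >1
  x=-3.492: |R|=1.05605 >1
  x=-3.419: |R|=1.03053 >1
Interval (-3.3333, 0).

left endpoint -3.3333.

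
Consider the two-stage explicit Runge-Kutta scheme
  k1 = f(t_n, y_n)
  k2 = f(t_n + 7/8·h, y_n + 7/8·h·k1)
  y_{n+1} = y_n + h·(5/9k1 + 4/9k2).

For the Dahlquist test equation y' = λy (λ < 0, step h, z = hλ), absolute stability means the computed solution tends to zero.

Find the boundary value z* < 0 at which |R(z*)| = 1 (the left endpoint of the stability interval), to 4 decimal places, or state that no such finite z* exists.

z* = -2.5714.

With y'=λy (z=hλ):
  k1=λy_n ⇒ h·k1=z·y_n;  k2=λ(1+7/8z)y_n ⇒ h·k2=z(1+7/8z)y_n
  y_{n+1}/y_n = 1 + 5/9z + 4/9z(1+7/8z) = 1 + z + 7/18z²
  Hence R(z) = 1 + z + 7/18z².

Solve |R(x)|<1 on ℝ⁻.
x=-0.78: |R|=0.4566
R=1: x+7/18x²=0 ⇒ x=−18/7=-2.5714; min R=1−1/(4·7/18)=0.3571>−1
Confirm numerically:
  x=-2.436: |R|=0.87170 <1
  x=-2.368: |R|=0.81266 <1
  x=-1.700: |R|=0.42389 <1
  x=-1.513: |R|=0.37723 <1
  x=-2.997: |R|=1.49600 >1
  x=-2.704: |R|=1.13941 >1
Stable set (-2.5714, 0).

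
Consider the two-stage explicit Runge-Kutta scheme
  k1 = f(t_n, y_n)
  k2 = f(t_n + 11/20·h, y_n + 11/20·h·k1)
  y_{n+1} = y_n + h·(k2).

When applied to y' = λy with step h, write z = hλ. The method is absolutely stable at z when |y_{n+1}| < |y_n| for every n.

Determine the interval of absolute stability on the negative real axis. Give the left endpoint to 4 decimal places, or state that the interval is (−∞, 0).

z∈(-1.8182,0).

Set f=λy, z=hλ:
  k1=λy_n ⇒ h·k1=z·y_n;  k2=λ(1+11/20z)y_n ⇒ h·k2=z(1+11/20z)y_n
  y_{n+1}/y_n = 1 + z(1+11/20z) = 1 + z + 11/20z²
  so R(z) = 1 + z + 11/20z².

Need |R(x)|<1, x<0.
x=-0.62: |R|=0.5914
R=1: x+11/20x²=0 ⇒ x=−20/11=-1.8182; min R=1−1/(4·11/20)=0.5455>−1
Confirm numerically:
  x=-1.599: |R|=0.80724 <1
  x=-1.186: |R|=0.58763 <1
  x=-0.925: |R|=0.54559 <1
  x=-2.352: |R|=1.69055 >1
  x=-1.889: |R|=1.07358 >1
  x=-1.840: |R|=1.02208 >1
Stable set (-1.8182, 0).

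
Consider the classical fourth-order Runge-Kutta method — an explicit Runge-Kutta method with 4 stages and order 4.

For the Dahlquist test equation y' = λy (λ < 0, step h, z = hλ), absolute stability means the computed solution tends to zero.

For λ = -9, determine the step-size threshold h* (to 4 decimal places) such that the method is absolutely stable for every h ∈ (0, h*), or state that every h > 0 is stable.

Set f=λy, z=hλ:
  order 4, 4-stage ⇒ R(z)=1+z+z^2/2+z^3/6+z^4/24
  (e.g. R(-0.72)=0.48819, |R|=0.48819)

Need |R(x)|<1, x<0.
x=-0.72: |R|=0.4882
|R(-3.07)|=1.5212 |R(-2.26)|=0.4569 |R(-1)|=0.3750
Bisect:
  x_lo=-3.3251 |R|=2.1692  x_hi=-0.0559 |R|=0.9456
  mid=-1.69049 |R|=0.27350 →hi
  mid=-2.50780 |R|=0.65612 →hi
  mid=-2.91645 |R|=1.21643 →lo
  mid=-2.71212 |R|=0.89517 →hi
  mid=-2.81428 |R|=1.04460 →lo
  mid=-2.76320 |R|=0.96720 →hi
  mid=-2.78874 |R|=1.00522 →lo
  mid=-2.77597 |R|=0.98604 →hi
  mid=-2.78236 |R|=0.99558 →hi
  mid=-2.78555 |R|=1.00039 →lo
  ...
  [-2.78535,-2.78515] ⇒ x*=-2.7853
Interval (-2.7853, 0).

(-2.7853,0); λ=-9 ⇒ h* = 0.3095.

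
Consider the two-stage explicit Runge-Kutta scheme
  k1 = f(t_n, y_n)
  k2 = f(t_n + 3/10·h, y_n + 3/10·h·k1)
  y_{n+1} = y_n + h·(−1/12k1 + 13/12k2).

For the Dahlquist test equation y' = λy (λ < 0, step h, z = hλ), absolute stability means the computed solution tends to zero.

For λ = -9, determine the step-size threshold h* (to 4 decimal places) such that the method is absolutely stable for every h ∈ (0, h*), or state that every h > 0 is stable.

On y'=λy, z=hλ:
  k1=λy_n ⇒ h·k1=z·y_n;  k2=λ(1+3/10z)y_n ⇒ h·k2=z(1+3/10z)y_n
  y_{n+1}/y_n = 1 − 1/12z + 13/12z(1+3/10z) = 1 + z + 13/40z²
  ⇒ R(z) = 1 + z + 13/40z².

Boundary: |R(x)|=1, x<0.
x=-1.59: |R|=0.2316
R=1: x+13/40x²=0 ⇒ x=−40/13=-3.0769; min R=1−1/(4·13/40)=0.2308>−1
Confirm numerically:
  x=-2.615: |R|=0.60742 <1
  x=-2.608: |R|=0.60254 <1
  x=-1.490: |R|=0.23153 <1
  x=-3.545: |R|=1.53928 >1
  x=-3.415: |R|=1.37522 >1
Interval (-3.0769, 0).

(-3.0769,0); λ=-9 ⇒ h* = (40/13)/9 = 0.3419.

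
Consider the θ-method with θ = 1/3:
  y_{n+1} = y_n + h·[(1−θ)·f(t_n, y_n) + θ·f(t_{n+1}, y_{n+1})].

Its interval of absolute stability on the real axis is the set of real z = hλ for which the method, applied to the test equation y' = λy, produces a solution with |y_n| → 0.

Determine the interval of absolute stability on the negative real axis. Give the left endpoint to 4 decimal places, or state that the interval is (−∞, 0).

With y'=λy (z=hλ):
  y_{n+1} = y_n + z·[2/3·y_n + 1/3·y_{n+1}] ⇒ (1 − 1/3z)y_{n+1} = (1 + 2/3z)y_n
  R(z) = (1 + 2/3z)/(1 − 1/3z).

Boundary: |R(x)|=1, x<0.
x=-0.54: |R|=0.5424
R=−1: 1+2/3x = −1+1/3x ⇒ -1/3x=2 ⇒ x=2/(-1/3)=-6.0000
Confirm numerically:
  x=-4.978: |R|=0.87190 <1
  x=-4.642: |R|=0.82230 <1
  x=-4.544: |R|=0.80700 <1
  x=-4.439: |R|=0.79016 <1
  x=-6.480: |R|=1.05063 >1
  x=-6.047: |R|=1.00520 >1
So |R|<1 on (-6.0000, 0).

z∈(-6.0000,0).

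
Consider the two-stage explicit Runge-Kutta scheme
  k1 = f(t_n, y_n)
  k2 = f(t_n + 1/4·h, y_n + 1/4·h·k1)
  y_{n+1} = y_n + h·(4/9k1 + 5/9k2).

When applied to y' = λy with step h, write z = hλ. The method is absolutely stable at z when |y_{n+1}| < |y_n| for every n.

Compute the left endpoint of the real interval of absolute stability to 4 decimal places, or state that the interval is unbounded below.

Set f=λy, z=hλ:
  k1=λy_n ⇒ h·k1=z·y_n;  k2=λ(1+1/4z)y_n ⇒ h·k2=z(1+1/4z)y_n
  y_{n+1}/y_n = 1 + 4/9z + 5/9z(1+1/4z) = 1 + z + 5/36z²
  ⇒ R(z) = 1 + z + 5/36z².

Boundary: |R(x)|=1, x<0.
x=-1.75: |R|=0.3247
R=1: x+5/36x²=0 ⇒ x=−36/5=-7.2000; min R=1−1/(4·5/36)=-0.8000>−1
Confirm numerically:
  x=-6.244: |R|=0.17094 <1
  x=-5.421: |R|=0.33944 <1
  x=-5.169: |R|=0.45809 <1
  x=-3.007: |R|=0.75116 <1
  x=-7.699: |R|=1.53358 >1
  x=-7.583: |R|=1.40337 >1
So |R|<1 on (-7.2000, 0).

left endpoint -7.2000.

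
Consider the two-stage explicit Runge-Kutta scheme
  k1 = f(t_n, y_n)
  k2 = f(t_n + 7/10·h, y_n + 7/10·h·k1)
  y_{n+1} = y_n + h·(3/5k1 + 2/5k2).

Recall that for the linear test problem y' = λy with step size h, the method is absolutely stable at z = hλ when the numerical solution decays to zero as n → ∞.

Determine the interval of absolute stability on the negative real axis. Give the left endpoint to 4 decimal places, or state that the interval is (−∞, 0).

z∈(-3.5714,0).

With y'=λy (z=hλ):
  k1=λy_n ⇒ h·k1=z·y_n;  k2=λ(1+7/10z)y_n ⇒ h·k2=z(1+7/10z)y_n
  y_{n+1}/y_n = 1 + 3/5z + 2/5z(1+7/10z) = 1 + z + 7/25z²
  ⇒ R(z) = 1 + z + 7/25z².

Find x<0 with |R(x)|<1.
x=-0.54: |R|=0.5416
R=1: x+7/25x²=0 ⇒ x=−25/7=-3.5714; min R=1−1/(4·7/25)=0.1071>−1
Confirm numerically:
  x=-2.013: |R|=0.12161 <1
  x=-1.976: |R|=0.11728 <1
  x=-1.862: |R|=0.10877 <1
  x=-1.583: |R|=0.11865 <1
  x=-3.938: |R|=1.40420 >1
  x=-3.843: |R|=1.29222 >1
Stable set (-3.5714, 0).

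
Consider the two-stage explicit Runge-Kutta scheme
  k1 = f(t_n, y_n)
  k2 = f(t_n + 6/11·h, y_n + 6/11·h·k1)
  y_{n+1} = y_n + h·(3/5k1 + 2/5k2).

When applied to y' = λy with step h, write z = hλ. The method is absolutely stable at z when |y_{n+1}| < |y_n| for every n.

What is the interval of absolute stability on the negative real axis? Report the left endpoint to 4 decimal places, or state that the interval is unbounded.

Test eqn y'=λy, z=hλ:
  k1=λy_n ⇒ h·k1=z·y_n;  k2=λ(1+6/11z)y_n ⇒ h·k2=z(1+6/11z)y_n
  y_{n+1}/y_n = 1 + 3/5z + 2/5z(1+6/11z) = 1 + z + 12/55z²
  Hence R(z) = 1 + z + 12/55z².

Need |R(x)|<1, x<0.
x=-0.85: |R|=0.3076
R=1: x+12/55x²=0 ⇒ x=−55/12=-4.5833; min R=1−1/(4·12/55)=-0.1458>−1
Confirm numerically:
  x=-4.386: |R|=0.81116 <1
  x=-4.298: |R|=0.73243 <1
  x=-2.523: |R|=0.13416 <1
  x=-2.149: |R|=0.14139 <1
  x=-5.006: |R|=1.46164 >1
  x=-4.660: |R|=1.07795 >1
So |R|<1 on (-4.5833, 0).

(-4.5833, 0).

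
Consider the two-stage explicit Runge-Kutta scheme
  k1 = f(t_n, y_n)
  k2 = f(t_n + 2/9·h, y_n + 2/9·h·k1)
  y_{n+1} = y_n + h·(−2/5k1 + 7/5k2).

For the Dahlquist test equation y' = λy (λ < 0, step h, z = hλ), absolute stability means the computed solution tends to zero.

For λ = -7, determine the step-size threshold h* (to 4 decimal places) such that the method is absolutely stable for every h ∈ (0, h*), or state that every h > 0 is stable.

With y'=λy (z=hλ):
  k1=λy_n ⇒ h·k1=z·y_n;  k2=λ(1+2/9z)y_n ⇒ h·k2=z(1+2/9z)y_n
  y_{n+1}/y_n = 1 − 2/5z + 7/5z(1+2/9z) = 1 + z + 14/45z²
  ⇒ R(z) = 1 + z + 14/45z².

Solve |R(x)|<1 on ℝ⁻.
x=-1.52: |R|=0.1988
R=1: x+14/45x²=0 ⇒ x=−45/14=-3.2143; min R=1−1/(4·14/45)=0.1964>−1
Confirm numerically:
  x=-3.077: |R|=0.86858 <1
  x=-2.660: |R|=0.54130 <1
  x=-1.756: |R|=0.20332 <1
  x=-3.713: |R|=1.57609 >1
  x=-3.490: |R|=1.29936 >1
  x=-3.485: |R|=1.29351 >1
Stable set (-3.2143, 0).

(-3.2143,0); λ=-7 ⇒ h* = (45/14)/7 = 0.4592.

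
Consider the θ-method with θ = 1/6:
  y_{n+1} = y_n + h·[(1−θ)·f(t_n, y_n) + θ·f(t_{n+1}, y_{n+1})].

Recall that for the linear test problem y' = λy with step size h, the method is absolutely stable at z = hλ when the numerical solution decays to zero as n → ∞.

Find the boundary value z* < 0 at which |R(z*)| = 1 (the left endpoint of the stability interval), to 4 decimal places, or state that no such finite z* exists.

Test eqn y'=λy, z=hλ:
  y_{n+1} = y_n + z·[5/6·y_n + 1/6·y_{n+1}] ⇒ (1 − 1/6z)y_{n+1} = (1 + 5/6z)y_n
  ⇒ R(z) = (1 + 5/6z)/(1 − 1/6z).

Need |R(x)|<1, x<0.
x=-0.6: |R|=0.4545
R=−1: 1+5/6x = −1+1/6x ⇒ -2/3x=2 ⇒ x=2/(-2/3)=-3.0000
Confirm numerically:
  x=-2.790: |R|=0.90444 <1
  x=-2.426: |R|=0.72751 <1
  x=-2.128: |R|=0.57087 <1
  x=-3.550: |R|=1.23037 >1
  x=-3.229: |R|=1.09925 >1
  x=-3.079: |R|=1.03481 >1
Interval (-3.0000, 0).

z* = -3.0000.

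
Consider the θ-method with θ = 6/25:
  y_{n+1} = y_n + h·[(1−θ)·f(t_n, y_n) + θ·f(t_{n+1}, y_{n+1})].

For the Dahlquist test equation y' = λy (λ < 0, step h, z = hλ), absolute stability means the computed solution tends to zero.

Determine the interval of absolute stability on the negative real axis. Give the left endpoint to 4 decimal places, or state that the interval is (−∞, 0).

z∈(-3.8462,0).

On y'=λy, z=hλ:
  y_{n+1} = y_n + z·[19/25·y_n + 6/25·y_{n+1}] ⇒ (1 − 6/25z)y_{n+1} = (1 + 19/25z)y_n
  ⇒ R(z) = (1 + 19/25z)/(1 − 6/25z).

Boundary: |R(x)|=1, x<0.
x=-0.86: |R|=0.2871
R=−1: 1+19/25x = −1+6/25x ⇒ -13/25x=2 ⇒ x=2/(-13/25)=-3.8462
Confirm numerically:
  x=-3.340: |R|=0.85391 <1
  x=-2.796: |R|=0.67321 <1
  x=-2.657: |R|=0.62242 <1
  x=-2.594: |R|=0.59871 <1
  x=-4.258: |R|=1.10592 >1
  x=-4.132: |R|=1.07463 >1
  x=-4.018: |R|=1.04549 >1
Interval (-3.8462, 0).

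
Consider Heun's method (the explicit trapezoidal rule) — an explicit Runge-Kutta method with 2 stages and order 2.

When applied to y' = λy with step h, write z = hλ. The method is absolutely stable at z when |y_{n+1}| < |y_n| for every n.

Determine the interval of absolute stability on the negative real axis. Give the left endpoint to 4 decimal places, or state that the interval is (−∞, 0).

z∈(-2.0000,0).

On y'=λy, z=hλ:
  order 2, 2-stage ⇒ R(z)=1+z+z^2/2
  (e.g. R(-1.42)=0.58820, |R|=0.58820)

Need |R(x)|<1, x<0.
x=-1.42: |R|=0.5882
|R(-2.18)|=1.1962 |R(-1.8)|=0.8200 |R(-1.12)|=0.5072
Bisect:
  x_lo=-2.7916 |R|=2.1050  x_hi=-0.1354 |R|=0.8738
  mid=-1.46350 |R|=0.60742 →hi
  mid=-2.12756 |R|=1.13570 →lo
  mid=-1.79553 |R|=0.81644 →hi
  mid=-1.96155 |R|=0.96229 →hi
  mid=-2.04456 |R|=1.04555 →lo
  mid=-2.00305 |R|=1.00306 →lo
  mid=-1.98230 |R|=0.98246 →hi
  mid=-1.99268 |R|=0.99270 →hi
  ...
  [-2.00013,-1.99997] ⇒ x*=-2.0000
So |R|<1 on (-2.0000, 0).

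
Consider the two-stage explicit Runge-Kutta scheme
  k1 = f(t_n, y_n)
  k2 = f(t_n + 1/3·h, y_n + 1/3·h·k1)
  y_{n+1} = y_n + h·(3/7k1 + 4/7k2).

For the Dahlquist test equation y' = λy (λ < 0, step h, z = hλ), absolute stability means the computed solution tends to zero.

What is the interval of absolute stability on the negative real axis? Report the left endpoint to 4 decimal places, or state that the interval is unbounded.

z∈(-5.2500,0).

Set f=λy, z=hλ:
  k1=λy_n ⇒ h·k1=z·y_n;  k2=λ(1+1/3z)y_n ⇒ h·k2=z(1+1/3z)y_n
  y_{n+1}/y_n = 1 + 3/7z + 4/7z(1+1/3z) = 1 + z + 4/21z²
  ⇒ R(z) = 1 + z + 4/21z².

Solve |R(x)|<1 on ℝ⁻.
x=-1.12: |R|=0.1189
R=1: x+4/21x²=0 ⇒ x=−21/4=-5.2500; min R=1−1/(4·4/21)=-0.3125>−1
Confirm numerically:
  x=-4.864: |R|=0.64238 <1
  x=-4.808: |R|=0.59521 <1
  x=-4.608: |R|=0.43651 <1
  x=-3.559: |R|=0.14634 <1
  x=-5.625: |R|=1.40179 >1
  x=-5.590: |R|=1.36202 >1
So |R|<1 on (-5.2500, 0).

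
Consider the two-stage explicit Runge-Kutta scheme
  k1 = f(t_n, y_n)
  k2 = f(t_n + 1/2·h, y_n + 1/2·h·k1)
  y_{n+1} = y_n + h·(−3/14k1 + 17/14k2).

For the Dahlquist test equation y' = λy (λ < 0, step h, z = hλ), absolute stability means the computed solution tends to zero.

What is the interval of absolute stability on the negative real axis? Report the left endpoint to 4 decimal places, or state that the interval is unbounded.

(-1.6471, 0).

On y'=λy, z=hλ:
  k1=λy_n ⇒ h·k1=z·y_n;  k2=λ(1+1/2z)y_n ⇒ h·k2=z(1+1/2z)y_n
  y_{n+1}/y_n = 1 − 3/14z + 17/14z(1+1/2z) = 1 + z + 17/28z²
  so R(z) = 1 + z + 17/28z².

Find x<0 with |R(x)|<1.
x=-0.92: |R|=0.5939
R=1: x+17/28x²=0 ⇒ x=−28/17=-1.6471; min R=1−1/(4·17/28)=0.5882>−1
Confirm numerically:
  x=-1.191: |R|=0.67022 <1
  x=-1.119: |R|=0.64124 <1
  x=-0.897: |R|=0.59151 <1
  x=-0.731: |R|=0.59343 <1
  x=-1.843: |R|=1.21925 >1
  x=-1.714: |R|=1.06966 >1
So |R|<1 on (-1.6471, 0).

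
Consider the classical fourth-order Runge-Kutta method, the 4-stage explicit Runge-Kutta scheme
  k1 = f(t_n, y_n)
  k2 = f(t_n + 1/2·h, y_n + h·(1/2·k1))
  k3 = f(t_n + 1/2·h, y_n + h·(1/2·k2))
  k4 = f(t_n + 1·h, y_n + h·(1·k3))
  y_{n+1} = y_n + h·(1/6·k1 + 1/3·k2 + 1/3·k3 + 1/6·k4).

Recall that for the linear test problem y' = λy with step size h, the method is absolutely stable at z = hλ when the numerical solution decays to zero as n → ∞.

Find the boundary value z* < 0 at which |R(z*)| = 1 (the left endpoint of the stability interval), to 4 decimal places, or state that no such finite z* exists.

Set f=λy, z=hλ:
  order 4, 4-stage ⇒ R(z)=1+z+z^2/2+z^3/6+z^4/24
  (e.g. R(-0.3)=0.74084, |R|=0.74084)

Need |R(x)|<1, x<0.
x=-0.3: |R|=0.7408
|R(-1.67)|=0.2723 |R(-0.7)|=0.4978 |R(-0.69)|=0.5027
Bisect:
  x_lo=-3.5219 |R|=2.8096  x_hi=-0.3492 |R|=0.7053
  mid=-1.93556 |R|=0.31388 →hi
  mid=-2.72871 |R|=0.91799 →hi
  mid=-3.12529 |R|=1.64586 →lo
  mid=-2.92700 |R|=1.23553 →lo
  mid=-2.82785 |R|=1.06609 →lo
  mid=-2.77828 |R|=0.98948 →hi
  mid=-2.80307 |R|=1.02713 →lo
  ...
  [-2.78545,-2.78525] ⇒ x*=-2.7853
Interval (-2.7853, 0).

left endpoint -2.7853.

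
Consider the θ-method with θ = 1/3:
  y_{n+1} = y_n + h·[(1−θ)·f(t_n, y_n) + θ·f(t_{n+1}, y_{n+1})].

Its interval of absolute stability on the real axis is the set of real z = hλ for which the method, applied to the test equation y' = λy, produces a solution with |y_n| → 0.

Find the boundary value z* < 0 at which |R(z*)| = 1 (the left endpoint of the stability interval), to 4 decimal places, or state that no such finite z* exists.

Test eqn y'=λy, z=hλ:
  y_{n+1} = y_n + z·[2/3·y_n + 1/3·y_{n+1}] ⇒ (1 − 1/3z)y_{n+1} = (1 + 2/3z)y_n
  so R(z) = (1 + 2/3z)/(1 − 1/3z).

Need |R(x)|<1, x<0.
x=-0.46: |R|=0.6012
R=−1: 1+2/3x = −1+1/3x ⇒ -1/3x=2 ⇒ x=2/(-1/3)=-6.0000
Confirm numerically:
  x=-5.482: |R|=0.93893 <1
  x=-3.737: |R|=0.66409 <1
  x=-3.384: |R|=0.59023 <1
  x=-2.414: |R|=0.33764 <1
  x=-6.075: |R|=1.00826 >1
  x=-6.050: |R|=1.00552 >1
  x=-6.035: |R|=1.00387 >1
So |R|<1 on (-6.0000, 0).

left endpoint -6.0000.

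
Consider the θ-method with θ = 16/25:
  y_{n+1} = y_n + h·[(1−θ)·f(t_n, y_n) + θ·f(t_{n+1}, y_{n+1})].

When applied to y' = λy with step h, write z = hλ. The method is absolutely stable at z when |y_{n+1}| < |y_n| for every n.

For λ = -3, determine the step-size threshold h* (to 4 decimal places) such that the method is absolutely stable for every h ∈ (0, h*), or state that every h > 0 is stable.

Set f=λy, z=hλ:
  y_{n+1} = y_n + z·[9/25·y_n + 16/25·y_{n+1}] ⇒ (1 − 16/25z)y_{n+1} = (1 + 9/25z)y_n
  R(z) = (1 + 9/25z)/(1 − 16/25z).

Find x<0 with |R(x)|<1.
x=-0.39: |R|=0.6879
x=-2: |R|=0.1228
x=-10: |R|=0.3514
x=-100: |R|=0.5385
θ=16/25≥1/2 ⇒ |1+9/25x|<|1−16/25x| ∀x<0 ⇒ unbounded interval.

unbounded; (−∞, 0). Any h>0 works for λ=-3.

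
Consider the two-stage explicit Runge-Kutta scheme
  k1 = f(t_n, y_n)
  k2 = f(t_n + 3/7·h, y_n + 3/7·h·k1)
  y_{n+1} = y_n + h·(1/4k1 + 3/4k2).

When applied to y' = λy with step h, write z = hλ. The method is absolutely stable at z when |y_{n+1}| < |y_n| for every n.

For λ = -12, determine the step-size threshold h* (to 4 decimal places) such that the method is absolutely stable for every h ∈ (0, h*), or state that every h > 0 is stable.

Set f=λy, z=hλ:
  k1=λy_n ⇒ h·k1=z·y_n;  k2=λ(1+3/7z)y_n ⇒ h·k2=z(1+3/7z)y_n
  y_{n+1}/y_n = 1 + 1/4z + 3/4z(1+3/7z) = 1 + z + 9/28z²
  R(z) = 1 + z + 9/28z².

Solve |R(x)|<1 on ℝ⁻.
x=-1.45: |R|=0.2258
R=1: x+9/28x²=0 ⇒ x=−28/9=-3.1111; min R=1−1/(4·9/28)=0.2222>−1
Confirm numerically:
  x=-2.758: |R|=0.68697 <1
  x=-2.719: |R|=0.65731 <1
  x=-2.385: |R|=0.44336 <1
  x=-1.491: |R|=0.22356 <1
  x=-3.585: |R|=1.54607 >1
  x=-3.442: |R|=1.36608 >1
  x=-3.218: |R|=1.11056 >1
Interval (-3.1111, 0).

(-3.1111,0); λ=-12 ⇒ h* = (28/9)/12 = 0.2593.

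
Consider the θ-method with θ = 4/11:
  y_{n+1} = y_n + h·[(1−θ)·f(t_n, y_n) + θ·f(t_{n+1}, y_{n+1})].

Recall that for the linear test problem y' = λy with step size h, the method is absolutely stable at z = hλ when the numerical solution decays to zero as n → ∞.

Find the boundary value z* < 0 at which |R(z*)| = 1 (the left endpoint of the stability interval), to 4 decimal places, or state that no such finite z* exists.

left endpoint -7.3333.

On y'=λy, z=hλ:
  y_{n+1} = y_n + z·[7/11·y_n + 4/11·y_{n+1}] ⇒ (1 − 4/11z)y_{n+1} = (1 + 7/11z)y_n
  so R(z) = (1 + 7/11z)/(1 − 4/11z).

Find x<0 with |R(x)|<1.
x=-0.94: |R|=0.2995
R=−1: 1+7/11x = −1+4/11x ⇒ -3/11x=2 ⇒ x=2/(-3/11)=-7.3333
Confirm numerically:
  x=-6.576: |R|=0.93910 <1
  x=-5.884: |R|=0.87410 <1
  x=-3.470: |R|=0.53416 <1
  x=-7.896: |R|=1.03964 >1
  x=-7.494: |R|=1.01176 >1
Interval (-7.3333, 0).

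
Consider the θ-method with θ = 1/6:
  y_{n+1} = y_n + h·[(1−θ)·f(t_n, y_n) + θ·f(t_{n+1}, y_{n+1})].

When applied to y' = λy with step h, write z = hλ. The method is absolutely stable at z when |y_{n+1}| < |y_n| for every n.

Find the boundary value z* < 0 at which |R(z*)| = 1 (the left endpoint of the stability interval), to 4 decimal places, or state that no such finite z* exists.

Set f=λy, z=hλ:
  y_{n+1} = y_n + z·[5/6·y_n + 1/6·y_{n+1}] ⇒ (1 − 1/6z)y_{n+1} = (1 + 5/6z)y_n
  R(z) = (1 + 5/6z)/(1 − 1/6z).

Need |R(x)|<1, x<0.
x=-0.65: |R|=0.4135
R=−1: 1+5/6x = −1+1/6x ⇒ -2/3x=2 ⇒ x=2/(-2/3)=-3.0000
Confirm numerically:
  x=-2.500: |R|=0.76471 <1
  x=-1.851: |R|=0.41460 <1
  x=-1.483: |R|=0.18910 <1
  x=-1.310: |R|=0.07524 <1
  x=-3.099: |R|=1.04352 >1
  x=-3.078: |R|=1.03437 >1
Stable set (-3.0000, 0).

left endpoint -3.0000.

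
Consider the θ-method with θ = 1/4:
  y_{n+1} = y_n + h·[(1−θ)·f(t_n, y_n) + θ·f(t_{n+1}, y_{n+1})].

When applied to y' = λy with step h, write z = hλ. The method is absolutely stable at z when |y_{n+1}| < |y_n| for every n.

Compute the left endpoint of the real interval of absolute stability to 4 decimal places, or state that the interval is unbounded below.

Set f=λy, z=hλ:
  y_{n+1} = y_n + z·[3/4·y_n + 1/4·y_{n+1}] ⇒ (1 − 1/4z)y_{n+1} = (1 + 3/4z)y_n
  ⇒ R(z) = (1 + 3/4z)/(1 − 1/4z).

Solve |R(x)|<1 on ℝ⁻.
x=-1.28: |R|=0.0303
R=−1: 1+3/4x = −1+1/4x ⇒ -1/2x=2 ⇒ x=2/(-1/2)=-4.0000
Confirm numerically:
  x=-3.944: |R|=0.98590 <1
  x=-3.708: |R|=0.92423 <1
  x=-3.116: |R|=0.75155 <1
  x=-4.489: |R|=1.11521 >1
  x=-4.440: |R|=1.10427 >1
  x=-4.165: |R|=1.04042 >1
Stable set (-4.0000, 0).

left endpoint -4.0000.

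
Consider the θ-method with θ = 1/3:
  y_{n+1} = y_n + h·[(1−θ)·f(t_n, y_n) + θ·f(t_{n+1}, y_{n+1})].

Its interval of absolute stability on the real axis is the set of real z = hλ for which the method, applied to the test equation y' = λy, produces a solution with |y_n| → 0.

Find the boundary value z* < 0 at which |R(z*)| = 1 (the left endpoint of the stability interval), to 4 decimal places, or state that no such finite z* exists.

z* = -6.0000.

Test eqn y'=λy, z=hλ:
  y_{n+1} = y_n + z·[2/3·y_n + 1/3·y_{n+1}] ⇒ (1 − 1/3z)y_{n+1} = (1 + 2/3z)y_n
  ⇒ R(z) = (1 + 2/3z)/(1 − 1/3z).

Boundary: |R(x)|=1, x<0.
x=-1.09: |R|=0.2005
R=−1: 1+2/3x = −1+1/3x ⇒ -1/3x=2 ⇒ x=2/(-1/3)=-6.0000
Confirm numerically:
  x=-2.787: |R|=0.44479 <1
  x=-2.686: |R|=0.41716 <1
  x=-2.408: |R|=0.33580 <1
  x=-6.223: |R|=1.02418 >1
  x=-6.058: |R|=1.00640 >1
So |R|<1 on (-6.0000, 0).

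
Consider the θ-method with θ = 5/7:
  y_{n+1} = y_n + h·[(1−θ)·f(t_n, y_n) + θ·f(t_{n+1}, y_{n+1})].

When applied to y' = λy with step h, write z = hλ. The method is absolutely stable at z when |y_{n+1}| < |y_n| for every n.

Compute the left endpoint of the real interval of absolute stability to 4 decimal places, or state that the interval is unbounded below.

(−∞, 0) — no finite endpoint.

Set f=λy, z=hλ:
  y_{n+1} = y_n + z·[2/7·y_n + 5/7·y_{n+1}] ⇒ (1 − 5/7z)y_{n+1} = (1 + 2/7z)y_n
  so R(z) = (1 + 2/7z)/(1 − 5/7z).

Find x<0 with |R(x)|<1.
x=-1.31: |R|=0.3232
x=-2: |R|=0.1765
x=-10: |R|=0.2281
x=-100: |R|=0.3807
θ=5/7≥1/2 ⇒ |1+2/7x|<|1−5/7x| ∀x<0 ⇒ unbounded interval.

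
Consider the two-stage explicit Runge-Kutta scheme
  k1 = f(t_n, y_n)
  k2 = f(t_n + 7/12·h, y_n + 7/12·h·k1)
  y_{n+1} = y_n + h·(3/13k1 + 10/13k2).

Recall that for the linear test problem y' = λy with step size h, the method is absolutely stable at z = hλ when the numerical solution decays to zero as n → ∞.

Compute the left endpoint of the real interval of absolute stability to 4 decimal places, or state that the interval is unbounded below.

On y'=λy, z=hλ:
  k1=λy_n ⇒ h·k1=z·y_n;  k2=λ(1+7/12z)y_n ⇒ h·k2=z(1+7/12z)y_n
  y_{n+1}/y_n = 1 + 3/13z + 10/13z(1+7/12z) = 1 + z + 35/78z²
  so R(z) = 1 + z + 35/78z².

Boundary: |R(x)|=1, x<0.
x=-1.12: |R|=0.4429
R=1: x+35/78x²=0 ⇒ x=−78/35=-2.2286; min R=1−1/(4·35/78)=0.4429>−1
Confirm numerically:
  x=-1.639: |R|=0.56640 <1
  x=-1.534: |R|=0.52190 <1
  x=-1.353: |R|=0.46843 <1
  x=-1.308: |R|=0.45970 <1
  x=-2.785: |R|=1.69536 >1
  x=-2.414: |R|=1.20086 >1
Stable set (-2.2286, 0).

left endpoint -2.2286.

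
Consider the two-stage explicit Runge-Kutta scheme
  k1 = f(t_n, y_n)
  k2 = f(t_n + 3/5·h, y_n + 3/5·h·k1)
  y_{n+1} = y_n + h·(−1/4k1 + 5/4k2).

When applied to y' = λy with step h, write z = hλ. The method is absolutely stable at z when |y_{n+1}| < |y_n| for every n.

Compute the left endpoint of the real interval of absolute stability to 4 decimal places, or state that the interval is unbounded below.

On y'=λy, z=hλ:
  k1=λy_n ⇒ h·k1=z·y_n;  k2=λ(1+3/5z)y_n ⇒ h·k2=z(1+3/5z)y_n
  y_{n+1}/y_n = 1 − 1/4z + 5/4z(1+3/5z) = 1 + z + 3/4z²
  so R(z) = 1 + z + 3/4z².

Solve |R(x)|<1 on ℝ⁻.
x=-1.3: |R|=0.9675
R=1: x+3/4x²=0 ⇒ x=−4/3=-1.3333; min R=1−1/(4·3/4)=0.6667>−1
Confirm numerically:
  x=-1.099: |R|=0.80685 <1
  x=-0.979: |R|=0.73983 <1
  x=-0.747: |R|=0.67151 <1
  x=-1.771: |R|=1.58133 >1
  x=-1.723: |R|=1.50355 >1
  x=-1.674: |R|=1.42771 >1
Interval (-1.3333, 0).

left endpoint -1.3333.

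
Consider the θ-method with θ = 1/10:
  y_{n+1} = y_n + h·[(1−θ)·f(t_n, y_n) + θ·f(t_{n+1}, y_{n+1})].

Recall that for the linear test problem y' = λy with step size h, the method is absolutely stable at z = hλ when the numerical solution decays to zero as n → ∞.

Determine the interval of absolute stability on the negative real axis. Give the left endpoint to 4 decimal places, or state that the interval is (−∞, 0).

On y'=λy, z=hλ:
  y_{n+1} = y_n + z·[9/10·y_n + 1/10·y_{n+1}] ⇒ (1 − 1/10z)y_{n+1} = (1 + 9/10z)y_n
  ⇒ R(z) = (1 + 9/10z)/(1 − 1/10z).

Need |R(x)|<1, x<0.
x=-0.68: |R|=0.3633
R=−1: 1+9/10x = −1+1/10x ⇒ -4/5x=2 ⇒ x=2/(-4/5)=-2.5000
Confirm numerically:
  x=-2.444: |R|=0.96400 <1
  x=-1.713: |R|=0.46248 <1
  x=-1.264: |R|=0.12216 <1
  x=-2.686: |R|=1.11729 >1
  x=-2.659: |R|=1.10048 >1
Stable set (-2.5000, 0).

z∈(-2.5000,0).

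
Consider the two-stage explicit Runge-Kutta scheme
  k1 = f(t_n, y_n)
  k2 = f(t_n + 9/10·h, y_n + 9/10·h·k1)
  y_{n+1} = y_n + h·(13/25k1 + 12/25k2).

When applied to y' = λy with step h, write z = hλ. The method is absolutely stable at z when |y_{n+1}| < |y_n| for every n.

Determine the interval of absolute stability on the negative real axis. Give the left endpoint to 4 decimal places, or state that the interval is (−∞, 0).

z∈(-2.3148,0).

On y'=λy, z=hλ:
  k1=λy_n ⇒ h·k1=z·y_n;  k2=λ(1+9/10z)y_n ⇒ h·k2=z(1+9/10z)y_n
  y_{n+1}/y_n = 1 + 13/25z + 12/25z(1+9/10z) = 1 + z + 54/125z²
  so R(z) = 1 + z + 54/125z².

Need |R(x)|<1, x<0.
x=-1.73: |R|=0.5629
R=1: x+54/125x²=0 ⇒ x=−125/54=-2.3148; min R=1−1/(4·54/125)=0.4213>−1
Confirm numerically:
  x=-2.206: |R|=0.89630 <1
  x=-2.163: |R|=0.85814 <1
  x=-1.259: |R|=0.42575 <1
  x=-2.666: |R|=1.40446 >1
  x=-2.494: |R|=1.19306 >1
  x=-2.341: |R|=1.02648 >1
So |R|<1 on (-2.3148, 0).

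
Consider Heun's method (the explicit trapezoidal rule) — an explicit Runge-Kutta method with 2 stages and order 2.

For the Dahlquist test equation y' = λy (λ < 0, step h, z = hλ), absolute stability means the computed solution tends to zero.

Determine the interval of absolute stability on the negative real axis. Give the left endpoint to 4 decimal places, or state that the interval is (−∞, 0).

On y'=λy, z=hλ:
  order 2, 2-stage ⇒ R(z)=1+z+z^2/2
  (e.g. R(-0.36)=0.70480, |R|=0.70480)

Boundary: |R(x)|=1, x<0.
x=-0.36: |R|=0.7048
|R(-1.97)|=0.9704 |R(-1.05)|=0.5012 |R(-0.84)|=0.5128
Bisect:
  x_lo=-2.5136 |R|=1.6454  x_hi=-0.1576 |R|=0.8548
  mid=-1.33558 |R|=0.55631 →hi
  mid=-1.92457 |R|=0.92741 →hi
  mid=-2.21906 |R|=1.24306 →lo
  mid=-2.07182 |R|=1.07440 →lo
  mid=-1.99819 |R|=0.99820 →hi
  mid=-2.03501 |R|=1.03562 →lo
  mid=-2.01660 |R|=1.01674 →lo
  ...
  [-2.00006,-1.99992] ⇒ x*=-2.0000
Interval (-2.0000, 0).

(-2.0000, 0).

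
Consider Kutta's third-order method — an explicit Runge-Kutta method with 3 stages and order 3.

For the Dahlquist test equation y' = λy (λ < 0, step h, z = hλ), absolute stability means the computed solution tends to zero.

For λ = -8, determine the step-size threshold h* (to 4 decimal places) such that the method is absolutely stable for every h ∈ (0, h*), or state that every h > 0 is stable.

(-2.5127,0); λ=-8 ⇒ h* = 0.3141.

With y'=λy (z=hλ):
  order 3, 3-stage ⇒ R(z)=1+z+z^2/2+z^3/6
  (e.g. R(-0.82)=0.42431, |R|=0.42431)

Find x<0 with |R(x)|<1.
x=-0.82: |R|=0.4243
|R(-2.66)|=1.2590 |R(-2.16)|=0.5068 |R(-0.95)|=0.3584
Bisect:
  x_lo=-3.1134 |R|=2.2966  x_hi=-0.0858 |R|=0.9178
  mid=-1.59957 |R|=0.00238 →hi
  mid=-2.35648 |R|=0.76090 →hi
  mid=-2.73493 |R|=1.40449 →lo
  mid=-2.54571 |R|=1.05502 →lo
  mid=-2.45109 |R|=0.90147 →hi
  mid=-2.49840 |R|=0.97657 →hi
  mid=-2.52205 |R|=1.01537 →lo
  mid=-2.51023 |R|=0.99586 →hi
  mid=-2.51614 |R|=1.00559 →lo
  ...
  [-2.51281,-2.51263] ⇒ x*=-2.5127
Interval (-2.5127, 0).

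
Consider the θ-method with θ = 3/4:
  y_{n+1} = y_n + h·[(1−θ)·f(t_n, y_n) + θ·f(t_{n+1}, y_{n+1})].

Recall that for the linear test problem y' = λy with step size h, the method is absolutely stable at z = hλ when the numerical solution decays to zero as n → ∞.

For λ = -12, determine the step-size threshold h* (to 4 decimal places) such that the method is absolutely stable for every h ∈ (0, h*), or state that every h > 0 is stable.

(−∞, 0) — no finite endpoint. Any h>0 works for λ=-12.

With y'=λy (z=hλ):
  y_{n+1} = y_n + z·[1/4·y_n + 3/4·y_{n+1}] ⇒ (1 − 3/4z)y_{n+1} = (1 + 1/4z)y_n
  R(z) = (1 + 1/4z)/(1 − 3/4z).

Find x<0 with |R(x)|<1.
x=-0.32: |R|=0.7419
x=-2: |R|=0.2000
x=-10: |R|=0.1765
x=-100: |R|=0.3158
θ=3/4≥1/2 ⇒ |1+1/4x|<|1−3/4x| ∀x<0 ⇒ unbounded interval.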